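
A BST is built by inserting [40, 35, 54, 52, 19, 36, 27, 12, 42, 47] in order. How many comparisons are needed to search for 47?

Search path for 47: 40 -> 54 -> 52 -> 42 -> 47
Found: True
Comparisons: 5


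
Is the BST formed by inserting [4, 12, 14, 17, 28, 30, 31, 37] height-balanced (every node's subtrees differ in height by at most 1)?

Tree (level-order array): [4, None, 12, None, 14, None, 17, None, 28, None, 30, None, 31, None, 37]
Definition: a tree is height-balanced if, at every node, |h(left) - h(right)| <= 1 (empty subtree has height -1).
Bottom-up per-node check:
  node 37: h_left=-1, h_right=-1, diff=0 [OK], height=0
  node 31: h_left=-1, h_right=0, diff=1 [OK], height=1
  node 30: h_left=-1, h_right=1, diff=2 [FAIL (|-1-1|=2 > 1)], height=2
  node 28: h_left=-1, h_right=2, diff=3 [FAIL (|-1-2|=3 > 1)], height=3
  node 17: h_left=-1, h_right=3, diff=4 [FAIL (|-1-3|=4 > 1)], height=4
  node 14: h_left=-1, h_right=4, diff=5 [FAIL (|-1-4|=5 > 1)], height=5
  node 12: h_left=-1, h_right=5, diff=6 [FAIL (|-1-5|=6 > 1)], height=6
  node 4: h_left=-1, h_right=6, diff=7 [FAIL (|-1-6|=7 > 1)], height=7
Node 30 violates the condition: |-1 - 1| = 2 > 1.
Result: Not balanced


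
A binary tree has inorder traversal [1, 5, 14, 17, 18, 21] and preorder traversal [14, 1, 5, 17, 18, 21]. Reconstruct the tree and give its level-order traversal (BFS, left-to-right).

Inorder:  [1, 5, 14, 17, 18, 21]
Preorder: [14, 1, 5, 17, 18, 21]
Algorithm: preorder visits root first, so consume preorder in order;
for each root, split the current inorder slice at that value into
left-subtree inorder and right-subtree inorder, then recurse.
Recursive splits:
  root=14; inorder splits into left=[1, 5], right=[17, 18, 21]
  root=1; inorder splits into left=[], right=[5]
  root=5; inorder splits into left=[], right=[]
  root=17; inorder splits into left=[], right=[18, 21]
  root=18; inorder splits into left=[], right=[21]
  root=21; inorder splits into left=[], right=[]
Reconstructed level-order: [14, 1, 17, 5, 18, 21]


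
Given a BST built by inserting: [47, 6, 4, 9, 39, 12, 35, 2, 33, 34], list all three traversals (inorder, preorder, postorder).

Tree insertion order: [47, 6, 4, 9, 39, 12, 35, 2, 33, 34]
Tree (level-order array): [47, 6, None, 4, 9, 2, None, None, 39, None, None, 12, None, None, 35, 33, None, None, 34]
Inorder (L, root, R): [2, 4, 6, 9, 12, 33, 34, 35, 39, 47]
Preorder (root, L, R): [47, 6, 4, 2, 9, 39, 12, 35, 33, 34]
Postorder (L, R, root): [2, 4, 34, 33, 35, 12, 39, 9, 6, 47]


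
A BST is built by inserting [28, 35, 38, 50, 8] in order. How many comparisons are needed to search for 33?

Search path for 33: 28 -> 35
Found: False
Comparisons: 2


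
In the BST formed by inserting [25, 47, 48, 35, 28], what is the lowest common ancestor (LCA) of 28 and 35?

Tree insertion order: [25, 47, 48, 35, 28]
Tree (level-order array): [25, None, 47, 35, 48, 28]
In a BST, the LCA of p=28, q=35 is the first node v on the
root-to-leaf path with p <= v <= q (go left if both < v, right if both > v).
Walk from root:
  at 25: both 28 and 35 > 25, go right
  at 47: both 28 and 35 < 47, go left
  at 35: 28 <= 35 <= 35, this is the LCA
LCA = 35


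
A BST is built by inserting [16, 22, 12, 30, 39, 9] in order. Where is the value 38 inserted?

Starting tree (level order): [16, 12, 22, 9, None, None, 30, None, None, None, 39]
Insertion path: 16 -> 22 -> 30 -> 39
Result: insert 38 as left child of 39
Final tree (level order): [16, 12, 22, 9, None, None, 30, None, None, None, 39, 38]


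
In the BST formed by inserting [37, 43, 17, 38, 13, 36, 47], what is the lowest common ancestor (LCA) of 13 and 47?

Tree insertion order: [37, 43, 17, 38, 13, 36, 47]
Tree (level-order array): [37, 17, 43, 13, 36, 38, 47]
In a BST, the LCA of p=13, q=47 is the first node v on the
root-to-leaf path with p <= v <= q (go left if both < v, right if both > v).
Walk from root:
  at 37: 13 <= 37 <= 47, this is the LCA
LCA = 37


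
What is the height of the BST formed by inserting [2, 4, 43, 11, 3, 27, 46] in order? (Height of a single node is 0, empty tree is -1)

Insertion order: [2, 4, 43, 11, 3, 27, 46]
Tree (level-order array): [2, None, 4, 3, 43, None, None, 11, 46, None, 27]
Compute height bottom-up (empty subtree = -1):
  height(3) = 1 + max(-1, -1) = 0
  height(27) = 1 + max(-1, -1) = 0
  height(11) = 1 + max(-1, 0) = 1
  height(46) = 1 + max(-1, -1) = 0
  height(43) = 1 + max(1, 0) = 2
  height(4) = 1 + max(0, 2) = 3
  height(2) = 1 + max(-1, 3) = 4
Height = 4


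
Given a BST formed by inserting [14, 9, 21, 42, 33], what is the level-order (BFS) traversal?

Tree insertion order: [14, 9, 21, 42, 33]
Tree (level-order array): [14, 9, 21, None, None, None, 42, 33]
BFS from the root, enqueuing left then right child of each popped node:
  queue [14] -> pop 14, enqueue [9, 21], visited so far: [14]
  queue [9, 21] -> pop 9, enqueue [none], visited so far: [14, 9]
  queue [21] -> pop 21, enqueue [42], visited so far: [14, 9, 21]
  queue [42] -> pop 42, enqueue [33], visited so far: [14, 9, 21, 42]
  queue [33] -> pop 33, enqueue [none], visited so far: [14, 9, 21, 42, 33]
Result: [14, 9, 21, 42, 33]


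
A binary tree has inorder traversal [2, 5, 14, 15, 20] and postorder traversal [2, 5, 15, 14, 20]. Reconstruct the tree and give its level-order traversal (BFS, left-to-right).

Inorder:   [2, 5, 14, 15, 20]
Postorder: [2, 5, 15, 14, 20]
Algorithm: postorder visits root last, so walk postorder right-to-left;
each value is the root of the current inorder slice — split it at that
value, recurse on the right subtree first, then the left.
Recursive splits:
  root=20; inorder splits into left=[2, 5, 14, 15], right=[]
  root=14; inorder splits into left=[2, 5], right=[15]
  root=15; inorder splits into left=[], right=[]
  root=5; inorder splits into left=[2], right=[]
  root=2; inorder splits into left=[], right=[]
Reconstructed level-order: [20, 14, 5, 15, 2]


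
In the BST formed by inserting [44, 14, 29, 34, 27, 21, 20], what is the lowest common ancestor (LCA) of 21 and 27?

Tree insertion order: [44, 14, 29, 34, 27, 21, 20]
Tree (level-order array): [44, 14, None, None, 29, 27, 34, 21, None, None, None, 20]
In a BST, the LCA of p=21, q=27 is the first node v on the
root-to-leaf path with p <= v <= q (go left if both < v, right if both > v).
Walk from root:
  at 44: both 21 and 27 < 44, go left
  at 14: both 21 and 27 > 14, go right
  at 29: both 21 and 27 < 29, go left
  at 27: 21 <= 27 <= 27, this is the LCA
LCA = 27


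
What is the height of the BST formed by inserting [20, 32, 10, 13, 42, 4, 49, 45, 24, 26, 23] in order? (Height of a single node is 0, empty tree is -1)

Insertion order: [20, 32, 10, 13, 42, 4, 49, 45, 24, 26, 23]
Tree (level-order array): [20, 10, 32, 4, 13, 24, 42, None, None, None, None, 23, 26, None, 49, None, None, None, None, 45]
Compute height bottom-up (empty subtree = -1):
  height(4) = 1 + max(-1, -1) = 0
  height(13) = 1 + max(-1, -1) = 0
  height(10) = 1 + max(0, 0) = 1
  height(23) = 1 + max(-1, -1) = 0
  height(26) = 1 + max(-1, -1) = 0
  height(24) = 1 + max(0, 0) = 1
  height(45) = 1 + max(-1, -1) = 0
  height(49) = 1 + max(0, -1) = 1
  height(42) = 1 + max(-1, 1) = 2
  height(32) = 1 + max(1, 2) = 3
  height(20) = 1 + max(1, 3) = 4
Height = 4


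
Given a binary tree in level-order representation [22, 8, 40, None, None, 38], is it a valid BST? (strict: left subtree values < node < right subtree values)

Level-order array: [22, 8, 40, None, None, 38]
Validate using subtree bounds (lo, hi): at each node, require lo < value < hi,
then recurse left with hi=value and right with lo=value.
Preorder trace (stopping at first violation):
  at node 22 with bounds (-inf, +inf): OK
  at node 8 with bounds (-inf, 22): OK
  at node 40 with bounds (22, +inf): OK
  at node 38 with bounds (22, 40): OK
No violation found at any node.
Result: Valid BST


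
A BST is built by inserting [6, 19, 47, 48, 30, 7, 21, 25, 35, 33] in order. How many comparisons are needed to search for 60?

Search path for 60: 6 -> 19 -> 47 -> 48
Found: False
Comparisons: 4


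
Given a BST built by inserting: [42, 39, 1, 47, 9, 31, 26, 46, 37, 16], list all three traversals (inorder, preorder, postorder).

Tree insertion order: [42, 39, 1, 47, 9, 31, 26, 46, 37, 16]
Tree (level-order array): [42, 39, 47, 1, None, 46, None, None, 9, None, None, None, 31, 26, 37, 16]
Inorder (L, root, R): [1, 9, 16, 26, 31, 37, 39, 42, 46, 47]
Preorder (root, L, R): [42, 39, 1, 9, 31, 26, 16, 37, 47, 46]
Postorder (L, R, root): [16, 26, 37, 31, 9, 1, 39, 46, 47, 42]


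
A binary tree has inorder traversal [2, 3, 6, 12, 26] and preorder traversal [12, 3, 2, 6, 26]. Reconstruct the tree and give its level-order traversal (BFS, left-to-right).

Inorder:  [2, 3, 6, 12, 26]
Preorder: [12, 3, 2, 6, 26]
Algorithm: preorder visits root first, so consume preorder in order;
for each root, split the current inorder slice at that value into
left-subtree inorder and right-subtree inorder, then recurse.
Recursive splits:
  root=12; inorder splits into left=[2, 3, 6], right=[26]
  root=3; inorder splits into left=[2], right=[6]
  root=2; inorder splits into left=[], right=[]
  root=6; inorder splits into left=[], right=[]
  root=26; inorder splits into left=[], right=[]
Reconstructed level-order: [12, 3, 26, 2, 6]


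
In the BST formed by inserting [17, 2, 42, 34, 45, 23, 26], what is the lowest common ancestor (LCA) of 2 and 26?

Tree insertion order: [17, 2, 42, 34, 45, 23, 26]
Tree (level-order array): [17, 2, 42, None, None, 34, 45, 23, None, None, None, None, 26]
In a BST, the LCA of p=2, q=26 is the first node v on the
root-to-leaf path with p <= v <= q (go left if both < v, right if both > v).
Walk from root:
  at 17: 2 <= 17 <= 26, this is the LCA
LCA = 17


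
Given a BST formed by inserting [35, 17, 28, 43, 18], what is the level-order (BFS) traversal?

Tree insertion order: [35, 17, 28, 43, 18]
Tree (level-order array): [35, 17, 43, None, 28, None, None, 18]
BFS from the root, enqueuing left then right child of each popped node:
  queue [35] -> pop 35, enqueue [17, 43], visited so far: [35]
  queue [17, 43] -> pop 17, enqueue [28], visited so far: [35, 17]
  queue [43, 28] -> pop 43, enqueue [none], visited so far: [35, 17, 43]
  queue [28] -> pop 28, enqueue [18], visited so far: [35, 17, 43, 28]
  queue [18] -> pop 18, enqueue [none], visited so far: [35, 17, 43, 28, 18]
Result: [35, 17, 43, 28, 18]


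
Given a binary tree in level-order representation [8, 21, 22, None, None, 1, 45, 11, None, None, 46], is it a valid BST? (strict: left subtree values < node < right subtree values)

Level-order array: [8, 21, 22, None, None, 1, 45, 11, None, None, 46]
Validate using subtree bounds (lo, hi): at each node, require lo < value < hi,
then recurse left with hi=value and right with lo=value.
Preorder trace (stopping at first violation):
  at node 8 with bounds (-inf, +inf): OK
  at node 21 with bounds (-inf, 8): VIOLATION
Node 21 violates its bound: not (-inf < 21 < 8).
Result: Not a valid BST


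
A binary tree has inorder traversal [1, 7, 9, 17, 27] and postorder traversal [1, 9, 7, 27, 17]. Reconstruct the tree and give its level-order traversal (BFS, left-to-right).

Inorder:   [1, 7, 9, 17, 27]
Postorder: [1, 9, 7, 27, 17]
Algorithm: postorder visits root last, so walk postorder right-to-left;
each value is the root of the current inorder slice — split it at that
value, recurse on the right subtree first, then the left.
Recursive splits:
  root=17; inorder splits into left=[1, 7, 9], right=[27]
  root=27; inorder splits into left=[], right=[]
  root=7; inorder splits into left=[1], right=[9]
  root=9; inorder splits into left=[], right=[]
  root=1; inorder splits into left=[], right=[]
Reconstructed level-order: [17, 7, 27, 1, 9]


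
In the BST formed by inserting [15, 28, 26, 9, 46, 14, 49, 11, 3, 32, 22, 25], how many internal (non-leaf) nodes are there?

Tree built from: [15, 28, 26, 9, 46, 14, 49, 11, 3, 32, 22, 25]
Tree (level-order array): [15, 9, 28, 3, 14, 26, 46, None, None, 11, None, 22, None, 32, 49, None, None, None, 25]
Rule: An internal node has at least one child.
Per-node child counts:
  node 15: 2 child(ren)
  node 9: 2 child(ren)
  node 3: 0 child(ren)
  node 14: 1 child(ren)
  node 11: 0 child(ren)
  node 28: 2 child(ren)
  node 26: 1 child(ren)
  node 22: 1 child(ren)
  node 25: 0 child(ren)
  node 46: 2 child(ren)
  node 32: 0 child(ren)
  node 49: 0 child(ren)
Matching nodes: [15, 9, 14, 28, 26, 22, 46]
Count of internal (non-leaf) nodes: 7


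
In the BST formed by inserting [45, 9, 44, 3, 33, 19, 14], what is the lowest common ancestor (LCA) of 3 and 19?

Tree insertion order: [45, 9, 44, 3, 33, 19, 14]
Tree (level-order array): [45, 9, None, 3, 44, None, None, 33, None, 19, None, 14]
In a BST, the LCA of p=3, q=19 is the first node v on the
root-to-leaf path with p <= v <= q (go left if both < v, right if both > v).
Walk from root:
  at 45: both 3 and 19 < 45, go left
  at 9: 3 <= 9 <= 19, this is the LCA
LCA = 9


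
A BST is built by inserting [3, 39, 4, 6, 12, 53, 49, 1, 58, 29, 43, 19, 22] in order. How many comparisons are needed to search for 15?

Search path for 15: 3 -> 39 -> 4 -> 6 -> 12 -> 29 -> 19
Found: False
Comparisons: 7


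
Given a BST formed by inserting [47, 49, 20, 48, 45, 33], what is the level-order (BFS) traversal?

Tree insertion order: [47, 49, 20, 48, 45, 33]
Tree (level-order array): [47, 20, 49, None, 45, 48, None, 33]
BFS from the root, enqueuing left then right child of each popped node:
  queue [47] -> pop 47, enqueue [20, 49], visited so far: [47]
  queue [20, 49] -> pop 20, enqueue [45], visited so far: [47, 20]
  queue [49, 45] -> pop 49, enqueue [48], visited so far: [47, 20, 49]
  queue [45, 48] -> pop 45, enqueue [33], visited so far: [47, 20, 49, 45]
  queue [48, 33] -> pop 48, enqueue [none], visited so far: [47, 20, 49, 45, 48]
  queue [33] -> pop 33, enqueue [none], visited so far: [47, 20, 49, 45, 48, 33]
Result: [47, 20, 49, 45, 48, 33]


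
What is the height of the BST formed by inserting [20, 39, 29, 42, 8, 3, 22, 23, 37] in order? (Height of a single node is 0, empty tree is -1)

Insertion order: [20, 39, 29, 42, 8, 3, 22, 23, 37]
Tree (level-order array): [20, 8, 39, 3, None, 29, 42, None, None, 22, 37, None, None, None, 23]
Compute height bottom-up (empty subtree = -1):
  height(3) = 1 + max(-1, -1) = 0
  height(8) = 1 + max(0, -1) = 1
  height(23) = 1 + max(-1, -1) = 0
  height(22) = 1 + max(-1, 0) = 1
  height(37) = 1 + max(-1, -1) = 0
  height(29) = 1 + max(1, 0) = 2
  height(42) = 1 + max(-1, -1) = 0
  height(39) = 1 + max(2, 0) = 3
  height(20) = 1 + max(1, 3) = 4
Height = 4


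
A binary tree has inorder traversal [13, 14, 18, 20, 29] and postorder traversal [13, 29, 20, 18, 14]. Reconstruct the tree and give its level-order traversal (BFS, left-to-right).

Inorder:   [13, 14, 18, 20, 29]
Postorder: [13, 29, 20, 18, 14]
Algorithm: postorder visits root last, so walk postorder right-to-left;
each value is the root of the current inorder slice — split it at that
value, recurse on the right subtree first, then the left.
Recursive splits:
  root=14; inorder splits into left=[13], right=[18, 20, 29]
  root=18; inorder splits into left=[], right=[20, 29]
  root=20; inorder splits into left=[], right=[29]
  root=29; inorder splits into left=[], right=[]
  root=13; inorder splits into left=[], right=[]
Reconstructed level-order: [14, 13, 18, 20, 29]


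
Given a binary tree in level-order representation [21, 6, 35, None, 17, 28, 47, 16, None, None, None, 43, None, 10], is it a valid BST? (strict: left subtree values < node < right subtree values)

Level-order array: [21, 6, 35, None, 17, 28, 47, 16, None, None, None, 43, None, 10]
Validate using subtree bounds (lo, hi): at each node, require lo < value < hi,
then recurse left with hi=value and right with lo=value.
Preorder trace (stopping at first violation):
  at node 21 with bounds (-inf, +inf): OK
  at node 6 with bounds (-inf, 21): OK
  at node 17 with bounds (6, 21): OK
  at node 16 with bounds (6, 17): OK
  at node 10 with bounds (6, 16): OK
  at node 35 with bounds (21, +inf): OK
  at node 28 with bounds (21, 35): OK
  at node 47 with bounds (35, +inf): OK
  at node 43 with bounds (35, 47): OK
No violation found at any node.
Result: Valid BST


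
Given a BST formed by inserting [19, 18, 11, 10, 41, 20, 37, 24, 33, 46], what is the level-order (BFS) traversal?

Tree insertion order: [19, 18, 11, 10, 41, 20, 37, 24, 33, 46]
Tree (level-order array): [19, 18, 41, 11, None, 20, 46, 10, None, None, 37, None, None, None, None, 24, None, None, 33]
BFS from the root, enqueuing left then right child of each popped node:
  queue [19] -> pop 19, enqueue [18, 41], visited so far: [19]
  queue [18, 41] -> pop 18, enqueue [11], visited so far: [19, 18]
  queue [41, 11] -> pop 41, enqueue [20, 46], visited so far: [19, 18, 41]
  queue [11, 20, 46] -> pop 11, enqueue [10], visited so far: [19, 18, 41, 11]
  queue [20, 46, 10] -> pop 20, enqueue [37], visited so far: [19, 18, 41, 11, 20]
  queue [46, 10, 37] -> pop 46, enqueue [none], visited so far: [19, 18, 41, 11, 20, 46]
  queue [10, 37] -> pop 10, enqueue [none], visited so far: [19, 18, 41, 11, 20, 46, 10]
  queue [37] -> pop 37, enqueue [24], visited so far: [19, 18, 41, 11, 20, 46, 10, 37]
  queue [24] -> pop 24, enqueue [33], visited so far: [19, 18, 41, 11, 20, 46, 10, 37, 24]
  queue [33] -> pop 33, enqueue [none], visited so far: [19, 18, 41, 11, 20, 46, 10, 37, 24, 33]
Result: [19, 18, 41, 11, 20, 46, 10, 37, 24, 33]


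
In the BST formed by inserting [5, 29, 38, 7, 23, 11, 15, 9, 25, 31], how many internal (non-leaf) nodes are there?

Tree built from: [5, 29, 38, 7, 23, 11, 15, 9, 25, 31]
Tree (level-order array): [5, None, 29, 7, 38, None, 23, 31, None, 11, 25, None, None, 9, 15]
Rule: An internal node has at least one child.
Per-node child counts:
  node 5: 1 child(ren)
  node 29: 2 child(ren)
  node 7: 1 child(ren)
  node 23: 2 child(ren)
  node 11: 2 child(ren)
  node 9: 0 child(ren)
  node 15: 0 child(ren)
  node 25: 0 child(ren)
  node 38: 1 child(ren)
  node 31: 0 child(ren)
Matching nodes: [5, 29, 7, 23, 11, 38]
Count of internal (non-leaf) nodes: 6


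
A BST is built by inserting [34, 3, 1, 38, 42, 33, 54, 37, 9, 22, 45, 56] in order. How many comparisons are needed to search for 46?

Search path for 46: 34 -> 38 -> 42 -> 54 -> 45
Found: False
Comparisons: 5


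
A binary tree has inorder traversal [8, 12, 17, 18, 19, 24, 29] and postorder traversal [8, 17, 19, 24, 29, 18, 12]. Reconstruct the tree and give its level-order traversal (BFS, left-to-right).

Inorder:   [8, 12, 17, 18, 19, 24, 29]
Postorder: [8, 17, 19, 24, 29, 18, 12]
Algorithm: postorder visits root last, so walk postorder right-to-left;
each value is the root of the current inorder slice — split it at that
value, recurse on the right subtree first, then the left.
Recursive splits:
  root=12; inorder splits into left=[8], right=[17, 18, 19, 24, 29]
  root=18; inorder splits into left=[17], right=[19, 24, 29]
  root=29; inorder splits into left=[19, 24], right=[]
  root=24; inorder splits into left=[19], right=[]
  root=19; inorder splits into left=[], right=[]
  root=17; inorder splits into left=[], right=[]
  root=8; inorder splits into left=[], right=[]
Reconstructed level-order: [12, 8, 18, 17, 29, 24, 19]


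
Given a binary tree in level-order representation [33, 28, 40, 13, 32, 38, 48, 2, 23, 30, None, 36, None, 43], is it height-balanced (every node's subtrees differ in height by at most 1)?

Tree (level-order array): [33, 28, 40, 13, 32, 38, 48, 2, 23, 30, None, 36, None, 43]
Definition: a tree is height-balanced if, at every node, |h(left) - h(right)| <= 1 (empty subtree has height -1).
Bottom-up per-node check:
  node 2: h_left=-1, h_right=-1, diff=0 [OK], height=0
  node 23: h_left=-1, h_right=-1, diff=0 [OK], height=0
  node 13: h_left=0, h_right=0, diff=0 [OK], height=1
  node 30: h_left=-1, h_right=-1, diff=0 [OK], height=0
  node 32: h_left=0, h_right=-1, diff=1 [OK], height=1
  node 28: h_left=1, h_right=1, diff=0 [OK], height=2
  node 36: h_left=-1, h_right=-1, diff=0 [OK], height=0
  node 38: h_left=0, h_right=-1, diff=1 [OK], height=1
  node 43: h_left=-1, h_right=-1, diff=0 [OK], height=0
  node 48: h_left=0, h_right=-1, diff=1 [OK], height=1
  node 40: h_left=1, h_right=1, diff=0 [OK], height=2
  node 33: h_left=2, h_right=2, diff=0 [OK], height=3
All nodes satisfy the balance condition.
Result: Balanced


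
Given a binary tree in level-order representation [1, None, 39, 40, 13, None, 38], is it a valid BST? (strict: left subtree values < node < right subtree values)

Level-order array: [1, None, 39, 40, 13, None, 38]
Validate using subtree bounds (lo, hi): at each node, require lo < value < hi,
then recurse left with hi=value and right with lo=value.
Preorder trace (stopping at first violation):
  at node 1 with bounds (-inf, +inf): OK
  at node 39 with bounds (1, +inf): OK
  at node 40 with bounds (1, 39): VIOLATION
Node 40 violates its bound: not (1 < 40 < 39).
Result: Not a valid BST


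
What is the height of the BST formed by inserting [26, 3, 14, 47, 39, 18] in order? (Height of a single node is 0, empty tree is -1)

Insertion order: [26, 3, 14, 47, 39, 18]
Tree (level-order array): [26, 3, 47, None, 14, 39, None, None, 18]
Compute height bottom-up (empty subtree = -1):
  height(18) = 1 + max(-1, -1) = 0
  height(14) = 1 + max(-1, 0) = 1
  height(3) = 1 + max(-1, 1) = 2
  height(39) = 1 + max(-1, -1) = 0
  height(47) = 1 + max(0, -1) = 1
  height(26) = 1 + max(2, 1) = 3
Height = 3


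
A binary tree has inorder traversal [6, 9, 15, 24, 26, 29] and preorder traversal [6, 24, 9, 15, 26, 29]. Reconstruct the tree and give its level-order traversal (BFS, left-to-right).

Inorder:  [6, 9, 15, 24, 26, 29]
Preorder: [6, 24, 9, 15, 26, 29]
Algorithm: preorder visits root first, so consume preorder in order;
for each root, split the current inorder slice at that value into
left-subtree inorder and right-subtree inorder, then recurse.
Recursive splits:
  root=6; inorder splits into left=[], right=[9, 15, 24, 26, 29]
  root=24; inorder splits into left=[9, 15], right=[26, 29]
  root=9; inorder splits into left=[], right=[15]
  root=15; inorder splits into left=[], right=[]
  root=26; inorder splits into left=[], right=[29]
  root=29; inorder splits into left=[], right=[]
Reconstructed level-order: [6, 24, 9, 26, 15, 29]


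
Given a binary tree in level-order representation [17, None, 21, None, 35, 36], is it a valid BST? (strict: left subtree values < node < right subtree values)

Level-order array: [17, None, 21, None, 35, 36]
Validate using subtree bounds (lo, hi): at each node, require lo < value < hi,
then recurse left with hi=value and right with lo=value.
Preorder trace (stopping at first violation):
  at node 17 with bounds (-inf, +inf): OK
  at node 21 with bounds (17, +inf): OK
  at node 35 with bounds (21, +inf): OK
  at node 36 with bounds (21, 35): VIOLATION
Node 36 violates its bound: not (21 < 36 < 35).
Result: Not a valid BST


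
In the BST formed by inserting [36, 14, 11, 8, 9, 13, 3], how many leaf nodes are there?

Tree built from: [36, 14, 11, 8, 9, 13, 3]
Tree (level-order array): [36, 14, None, 11, None, 8, 13, 3, 9]
Rule: A leaf has 0 children.
Per-node child counts:
  node 36: 1 child(ren)
  node 14: 1 child(ren)
  node 11: 2 child(ren)
  node 8: 2 child(ren)
  node 3: 0 child(ren)
  node 9: 0 child(ren)
  node 13: 0 child(ren)
Matching nodes: [3, 9, 13]
Count of leaf nodes: 3


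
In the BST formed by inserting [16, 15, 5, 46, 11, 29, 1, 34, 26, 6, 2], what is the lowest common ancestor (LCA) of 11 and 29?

Tree insertion order: [16, 15, 5, 46, 11, 29, 1, 34, 26, 6, 2]
Tree (level-order array): [16, 15, 46, 5, None, 29, None, 1, 11, 26, 34, None, 2, 6]
In a BST, the LCA of p=11, q=29 is the first node v on the
root-to-leaf path with p <= v <= q (go left if both < v, right if both > v).
Walk from root:
  at 16: 11 <= 16 <= 29, this is the LCA
LCA = 16


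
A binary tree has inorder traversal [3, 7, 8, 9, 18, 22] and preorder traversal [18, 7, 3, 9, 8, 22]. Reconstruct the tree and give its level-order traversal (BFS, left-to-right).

Inorder:  [3, 7, 8, 9, 18, 22]
Preorder: [18, 7, 3, 9, 8, 22]
Algorithm: preorder visits root first, so consume preorder in order;
for each root, split the current inorder slice at that value into
left-subtree inorder and right-subtree inorder, then recurse.
Recursive splits:
  root=18; inorder splits into left=[3, 7, 8, 9], right=[22]
  root=7; inorder splits into left=[3], right=[8, 9]
  root=3; inorder splits into left=[], right=[]
  root=9; inorder splits into left=[8], right=[]
  root=8; inorder splits into left=[], right=[]
  root=22; inorder splits into left=[], right=[]
Reconstructed level-order: [18, 7, 22, 3, 9, 8]


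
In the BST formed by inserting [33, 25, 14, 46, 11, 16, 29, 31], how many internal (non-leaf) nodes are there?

Tree built from: [33, 25, 14, 46, 11, 16, 29, 31]
Tree (level-order array): [33, 25, 46, 14, 29, None, None, 11, 16, None, 31]
Rule: An internal node has at least one child.
Per-node child counts:
  node 33: 2 child(ren)
  node 25: 2 child(ren)
  node 14: 2 child(ren)
  node 11: 0 child(ren)
  node 16: 0 child(ren)
  node 29: 1 child(ren)
  node 31: 0 child(ren)
  node 46: 0 child(ren)
Matching nodes: [33, 25, 14, 29]
Count of internal (non-leaf) nodes: 4


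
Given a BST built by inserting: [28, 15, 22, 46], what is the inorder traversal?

Tree insertion order: [28, 15, 22, 46]
Tree (level-order array): [28, 15, 46, None, 22]
Inorder traversal: [15, 22, 28, 46]


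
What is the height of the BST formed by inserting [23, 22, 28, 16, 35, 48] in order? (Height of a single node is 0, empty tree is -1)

Insertion order: [23, 22, 28, 16, 35, 48]
Tree (level-order array): [23, 22, 28, 16, None, None, 35, None, None, None, 48]
Compute height bottom-up (empty subtree = -1):
  height(16) = 1 + max(-1, -1) = 0
  height(22) = 1 + max(0, -1) = 1
  height(48) = 1 + max(-1, -1) = 0
  height(35) = 1 + max(-1, 0) = 1
  height(28) = 1 + max(-1, 1) = 2
  height(23) = 1 + max(1, 2) = 3
Height = 3


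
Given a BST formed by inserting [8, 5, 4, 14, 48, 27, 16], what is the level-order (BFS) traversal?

Tree insertion order: [8, 5, 4, 14, 48, 27, 16]
Tree (level-order array): [8, 5, 14, 4, None, None, 48, None, None, 27, None, 16]
BFS from the root, enqueuing left then right child of each popped node:
  queue [8] -> pop 8, enqueue [5, 14], visited so far: [8]
  queue [5, 14] -> pop 5, enqueue [4], visited so far: [8, 5]
  queue [14, 4] -> pop 14, enqueue [48], visited so far: [8, 5, 14]
  queue [4, 48] -> pop 4, enqueue [none], visited so far: [8, 5, 14, 4]
  queue [48] -> pop 48, enqueue [27], visited so far: [8, 5, 14, 4, 48]
  queue [27] -> pop 27, enqueue [16], visited so far: [8, 5, 14, 4, 48, 27]
  queue [16] -> pop 16, enqueue [none], visited so far: [8, 5, 14, 4, 48, 27, 16]
Result: [8, 5, 14, 4, 48, 27, 16]


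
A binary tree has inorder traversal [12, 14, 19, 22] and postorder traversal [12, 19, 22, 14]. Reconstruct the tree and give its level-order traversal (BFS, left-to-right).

Inorder:   [12, 14, 19, 22]
Postorder: [12, 19, 22, 14]
Algorithm: postorder visits root last, so walk postorder right-to-left;
each value is the root of the current inorder slice — split it at that
value, recurse on the right subtree first, then the left.
Recursive splits:
  root=14; inorder splits into left=[12], right=[19, 22]
  root=22; inorder splits into left=[19], right=[]
  root=19; inorder splits into left=[], right=[]
  root=12; inorder splits into left=[], right=[]
Reconstructed level-order: [14, 12, 22, 19]


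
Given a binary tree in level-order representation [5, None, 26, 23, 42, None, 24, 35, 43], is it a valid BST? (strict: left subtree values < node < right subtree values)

Level-order array: [5, None, 26, 23, 42, None, 24, 35, 43]
Validate using subtree bounds (lo, hi): at each node, require lo < value < hi,
then recurse left with hi=value and right with lo=value.
Preorder trace (stopping at first violation):
  at node 5 with bounds (-inf, +inf): OK
  at node 26 with bounds (5, +inf): OK
  at node 23 with bounds (5, 26): OK
  at node 24 with bounds (23, 26): OK
  at node 42 with bounds (26, +inf): OK
  at node 35 with bounds (26, 42): OK
  at node 43 with bounds (42, +inf): OK
No violation found at any node.
Result: Valid BST


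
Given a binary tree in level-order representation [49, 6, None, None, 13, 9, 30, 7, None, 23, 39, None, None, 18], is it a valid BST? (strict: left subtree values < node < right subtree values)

Level-order array: [49, 6, None, None, 13, 9, 30, 7, None, 23, 39, None, None, 18]
Validate using subtree bounds (lo, hi): at each node, require lo < value < hi,
then recurse left with hi=value and right with lo=value.
Preorder trace (stopping at first violation):
  at node 49 with bounds (-inf, +inf): OK
  at node 6 with bounds (-inf, 49): OK
  at node 13 with bounds (6, 49): OK
  at node 9 with bounds (6, 13): OK
  at node 7 with bounds (6, 9): OK
  at node 30 with bounds (13, 49): OK
  at node 23 with bounds (13, 30): OK
  at node 18 with bounds (13, 23): OK
  at node 39 with bounds (30, 49): OK
No violation found at any node.
Result: Valid BST


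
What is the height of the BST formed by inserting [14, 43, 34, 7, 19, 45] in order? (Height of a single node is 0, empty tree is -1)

Insertion order: [14, 43, 34, 7, 19, 45]
Tree (level-order array): [14, 7, 43, None, None, 34, 45, 19]
Compute height bottom-up (empty subtree = -1):
  height(7) = 1 + max(-1, -1) = 0
  height(19) = 1 + max(-1, -1) = 0
  height(34) = 1 + max(0, -1) = 1
  height(45) = 1 + max(-1, -1) = 0
  height(43) = 1 + max(1, 0) = 2
  height(14) = 1 + max(0, 2) = 3
Height = 3


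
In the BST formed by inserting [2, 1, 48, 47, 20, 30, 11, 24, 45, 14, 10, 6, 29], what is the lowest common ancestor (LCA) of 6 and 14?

Tree insertion order: [2, 1, 48, 47, 20, 30, 11, 24, 45, 14, 10, 6, 29]
Tree (level-order array): [2, 1, 48, None, None, 47, None, 20, None, 11, 30, 10, 14, 24, 45, 6, None, None, None, None, 29]
In a BST, the LCA of p=6, q=14 is the first node v on the
root-to-leaf path with p <= v <= q (go left if both < v, right if both > v).
Walk from root:
  at 2: both 6 and 14 > 2, go right
  at 48: both 6 and 14 < 48, go left
  at 47: both 6 and 14 < 47, go left
  at 20: both 6 and 14 < 20, go left
  at 11: 6 <= 11 <= 14, this is the LCA
LCA = 11


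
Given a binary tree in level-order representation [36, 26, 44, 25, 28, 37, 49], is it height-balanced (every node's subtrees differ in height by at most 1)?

Tree (level-order array): [36, 26, 44, 25, 28, 37, 49]
Definition: a tree is height-balanced if, at every node, |h(left) - h(right)| <= 1 (empty subtree has height -1).
Bottom-up per-node check:
  node 25: h_left=-1, h_right=-1, diff=0 [OK], height=0
  node 28: h_left=-1, h_right=-1, diff=0 [OK], height=0
  node 26: h_left=0, h_right=0, diff=0 [OK], height=1
  node 37: h_left=-1, h_right=-1, diff=0 [OK], height=0
  node 49: h_left=-1, h_right=-1, diff=0 [OK], height=0
  node 44: h_left=0, h_right=0, diff=0 [OK], height=1
  node 36: h_left=1, h_right=1, diff=0 [OK], height=2
All nodes satisfy the balance condition.
Result: Balanced


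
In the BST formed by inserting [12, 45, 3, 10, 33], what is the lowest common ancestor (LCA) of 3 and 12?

Tree insertion order: [12, 45, 3, 10, 33]
Tree (level-order array): [12, 3, 45, None, 10, 33]
In a BST, the LCA of p=3, q=12 is the first node v on the
root-to-leaf path with p <= v <= q (go left if both < v, right if both > v).
Walk from root:
  at 12: 3 <= 12 <= 12, this is the LCA
LCA = 12


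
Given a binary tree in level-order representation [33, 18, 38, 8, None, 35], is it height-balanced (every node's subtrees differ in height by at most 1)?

Tree (level-order array): [33, 18, 38, 8, None, 35]
Definition: a tree is height-balanced if, at every node, |h(left) - h(right)| <= 1 (empty subtree has height -1).
Bottom-up per-node check:
  node 8: h_left=-1, h_right=-1, diff=0 [OK], height=0
  node 18: h_left=0, h_right=-1, diff=1 [OK], height=1
  node 35: h_left=-1, h_right=-1, diff=0 [OK], height=0
  node 38: h_left=0, h_right=-1, diff=1 [OK], height=1
  node 33: h_left=1, h_right=1, diff=0 [OK], height=2
All nodes satisfy the balance condition.
Result: Balanced


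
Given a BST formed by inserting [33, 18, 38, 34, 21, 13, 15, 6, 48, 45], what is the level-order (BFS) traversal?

Tree insertion order: [33, 18, 38, 34, 21, 13, 15, 6, 48, 45]
Tree (level-order array): [33, 18, 38, 13, 21, 34, 48, 6, 15, None, None, None, None, 45]
BFS from the root, enqueuing left then right child of each popped node:
  queue [33] -> pop 33, enqueue [18, 38], visited so far: [33]
  queue [18, 38] -> pop 18, enqueue [13, 21], visited so far: [33, 18]
  queue [38, 13, 21] -> pop 38, enqueue [34, 48], visited so far: [33, 18, 38]
  queue [13, 21, 34, 48] -> pop 13, enqueue [6, 15], visited so far: [33, 18, 38, 13]
  queue [21, 34, 48, 6, 15] -> pop 21, enqueue [none], visited so far: [33, 18, 38, 13, 21]
  queue [34, 48, 6, 15] -> pop 34, enqueue [none], visited so far: [33, 18, 38, 13, 21, 34]
  queue [48, 6, 15] -> pop 48, enqueue [45], visited so far: [33, 18, 38, 13, 21, 34, 48]
  queue [6, 15, 45] -> pop 6, enqueue [none], visited so far: [33, 18, 38, 13, 21, 34, 48, 6]
  queue [15, 45] -> pop 15, enqueue [none], visited so far: [33, 18, 38, 13, 21, 34, 48, 6, 15]
  queue [45] -> pop 45, enqueue [none], visited so far: [33, 18, 38, 13, 21, 34, 48, 6, 15, 45]
Result: [33, 18, 38, 13, 21, 34, 48, 6, 15, 45]


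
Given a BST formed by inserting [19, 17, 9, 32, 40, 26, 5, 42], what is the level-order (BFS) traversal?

Tree insertion order: [19, 17, 9, 32, 40, 26, 5, 42]
Tree (level-order array): [19, 17, 32, 9, None, 26, 40, 5, None, None, None, None, 42]
BFS from the root, enqueuing left then right child of each popped node:
  queue [19] -> pop 19, enqueue [17, 32], visited so far: [19]
  queue [17, 32] -> pop 17, enqueue [9], visited so far: [19, 17]
  queue [32, 9] -> pop 32, enqueue [26, 40], visited so far: [19, 17, 32]
  queue [9, 26, 40] -> pop 9, enqueue [5], visited so far: [19, 17, 32, 9]
  queue [26, 40, 5] -> pop 26, enqueue [none], visited so far: [19, 17, 32, 9, 26]
  queue [40, 5] -> pop 40, enqueue [42], visited so far: [19, 17, 32, 9, 26, 40]
  queue [5, 42] -> pop 5, enqueue [none], visited so far: [19, 17, 32, 9, 26, 40, 5]
  queue [42] -> pop 42, enqueue [none], visited so far: [19, 17, 32, 9, 26, 40, 5, 42]
Result: [19, 17, 32, 9, 26, 40, 5, 42]


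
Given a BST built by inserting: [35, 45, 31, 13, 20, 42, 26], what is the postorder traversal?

Tree insertion order: [35, 45, 31, 13, 20, 42, 26]
Tree (level-order array): [35, 31, 45, 13, None, 42, None, None, 20, None, None, None, 26]
Postorder traversal: [26, 20, 13, 31, 42, 45, 35]


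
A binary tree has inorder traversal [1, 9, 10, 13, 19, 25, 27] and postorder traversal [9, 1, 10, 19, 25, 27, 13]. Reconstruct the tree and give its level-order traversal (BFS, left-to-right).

Inorder:   [1, 9, 10, 13, 19, 25, 27]
Postorder: [9, 1, 10, 19, 25, 27, 13]
Algorithm: postorder visits root last, so walk postorder right-to-left;
each value is the root of the current inorder slice — split it at that
value, recurse on the right subtree first, then the left.
Recursive splits:
  root=13; inorder splits into left=[1, 9, 10], right=[19, 25, 27]
  root=27; inorder splits into left=[19, 25], right=[]
  root=25; inorder splits into left=[19], right=[]
  root=19; inorder splits into left=[], right=[]
  root=10; inorder splits into left=[1, 9], right=[]
  root=1; inorder splits into left=[], right=[9]
  root=9; inorder splits into left=[], right=[]
Reconstructed level-order: [13, 10, 27, 1, 25, 9, 19]


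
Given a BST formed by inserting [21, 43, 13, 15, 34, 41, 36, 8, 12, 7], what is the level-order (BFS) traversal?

Tree insertion order: [21, 43, 13, 15, 34, 41, 36, 8, 12, 7]
Tree (level-order array): [21, 13, 43, 8, 15, 34, None, 7, 12, None, None, None, 41, None, None, None, None, 36]
BFS from the root, enqueuing left then right child of each popped node:
  queue [21] -> pop 21, enqueue [13, 43], visited so far: [21]
  queue [13, 43] -> pop 13, enqueue [8, 15], visited so far: [21, 13]
  queue [43, 8, 15] -> pop 43, enqueue [34], visited so far: [21, 13, 43]
  queue [8, 15, 34] -> pop 8, enqueue [7, 12], visited so far: [21, 13, 43, 8]
  queue [15, 34, 7, 12] -> pop 15, enqueue [none], visited so far: [21, 13, 43, 8, 15]
  queue [34, 7, 12] -> pop 34, enqueue [41], visited so far: [21, 13, 43, 8, 15, 34]
  queue [7, 12, 41] -> pop 7, enqueue [none], visited so far: [21, 13, 43, 8, 15, 34, 7]
  queue [12, 41] -> pop 12, enqueue [none], visited so far: [21, 13, 43, 8, 15, 34, 7, 12]
  queue [41] -> pop 41, enqueue [36], visited so far: [21, 13, 43, 8, 15, 34, 7, 12, 41]
  queue [36] -> pop 36, enqueue [none], visited so far: [21, 13, 43, 8, 15, 34, 7, 12, 41, 36]
Result: [21, 13, 43, 8, 15, 34, 7, 12, 41, 36]


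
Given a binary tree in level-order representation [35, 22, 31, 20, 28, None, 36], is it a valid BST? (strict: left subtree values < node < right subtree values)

Level-order array: [35, 22, 31, 20, 28, None, 36]
Validate using subtree bounds (lo, hi): at each node, require lo < value < hi,
then recurse left with hi=value and right with lo=value.
Preorder trace (stopping at first violation):
  at node 35 with bounds (-inf, +inf): OK
  at node 22 with bounds (-inf, 35): OK
  at node 20 with bounds (-inf, 22): OK
  at node 28 with bounds (22, 35): OK
  at node 31 with bounds (35, +inf): VIOLATION
Node 31 violates its bound: not (35 < 31 < +inf).
Result: Not a valid BST


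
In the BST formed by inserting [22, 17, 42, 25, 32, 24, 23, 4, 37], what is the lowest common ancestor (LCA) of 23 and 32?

Tree insertion order: [22, 17, 42, 25, 32, 24, 23, 4, 37]
Tree (level-order array): [22, 17, 42, 4, None, 25, None, None, None, 24, 32, 23, None, None, 37]
In a BST, the LCA of p=23, q=32 is the first node v on the
root-to-leaf path with p <= v <= q (go left if both < v, right if both > v).
Walk from root:
  at 22: both 23 and 32 > 22, go right
  at 42: both 23 and 32 < 42, go left
  at 25: 23 <= 25 <= 32, this is the LCA
LCA = 25


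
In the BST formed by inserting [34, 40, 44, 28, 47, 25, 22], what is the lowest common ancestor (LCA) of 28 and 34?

Tree insertion order: [34, 40, 44, 28, 47, 25, 22]
Tree (level-order array): [34, 28, 40, 25, None, None, 44, 22, None, None, 47]
In a BST, the LCA of p=28, q=34 is the first node v on the
root-to-leaf path with p <= v <= q (go left if both < v, right if both > v).
Walk from root:
  at 34: 28 <= 34 <= 34, this is the LCA
LCA = 34


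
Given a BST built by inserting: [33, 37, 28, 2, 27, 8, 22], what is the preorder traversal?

Tree insertion order: [33, 37, 28, 2, 27, 8, 22]
Tree (level-order array): [33, 28, 37, 2, None, None, None, None, 27, 8, None, None, 22]
Preorder traversal: [33, 28, 2, 27, 8, 22, 37]


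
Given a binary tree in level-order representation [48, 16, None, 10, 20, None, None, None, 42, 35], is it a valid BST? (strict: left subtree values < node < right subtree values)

Level-order array: [48, 16, None, 10, 20, None, None, None, 42, 35]
Validate using subtree bounds (lo, hi): at each node, require lo < value < hi,
then recurse left with hi=value and right with lo=value.
Preorder trace (stopping at first violation):
  at node 48 with bounds (-inf, +inf): OK
  at node 16 with bounds (-inf, 48): OK
  at node 10 with bounds (-inf, 16): OK
  at node 20 with bounds (16, 48): OK
  at node 42 with bounds (20, 48): OK
  at node 35 with bounds (20, 42): OK
No violation found at any node.
Result: Valid BST


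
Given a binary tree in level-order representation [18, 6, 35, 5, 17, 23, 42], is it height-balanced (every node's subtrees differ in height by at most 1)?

Tree (level-order array): [18, 6, 35, 5, 17, 23, 42]
Definition: a tree is height-balanced if, at every node, |h(left) - h(right)| <= 1 (empty subtree has height -1).
Bottom-up per-node check:
  node 5: h_left=-1, h_right=-1, diff=0 [OK], height=0
  node 17: h_left=-1, h_right=-1, diff=0 [OK], height=0
  node 6: h_left=0, h_right=0, diff=0 [OK], height=1
  node 23: h_left=-1, h_right=-1, diff=0 [OK], height=0
  node 42: h_left=-1, h_right=-1, diff=0 [OK], height=0
  node 35: h_left=0, h_right=0, diff=0 [OK], height=1
  node 18: h_left=1, h_right=1, diff=0 [OK], height=2
All nodes satisfy the balance condition.
Result: Balanced
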